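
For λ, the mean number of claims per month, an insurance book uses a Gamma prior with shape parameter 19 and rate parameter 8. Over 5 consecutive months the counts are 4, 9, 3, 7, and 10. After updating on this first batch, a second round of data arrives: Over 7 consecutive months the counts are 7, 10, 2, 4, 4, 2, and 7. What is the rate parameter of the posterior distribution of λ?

Total count: 4 + 9 + 3 + 7 + 10 = 33.
Total exposure: 5 months.
After the first batch: Gamma(19 + 33, 8 + 5) = Gamma(52, 13).
Total count: 7 + 10 + 2 + 4 + 4 + 2 + 7 = 36.
Total exposure: 7 months.
After the second batch: Gamma(52 + 36, 13 + 7) = Gamma(88, 20).

20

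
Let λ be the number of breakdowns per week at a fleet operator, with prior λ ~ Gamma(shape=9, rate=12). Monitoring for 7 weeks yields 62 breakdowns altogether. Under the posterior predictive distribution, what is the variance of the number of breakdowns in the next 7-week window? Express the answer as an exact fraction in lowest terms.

Total count 62 over total exposure 7 weeks.
The Gamma prior is conjugate for the Poisson rate, so λ | data ~ Gamma(9+62, 12+7) = Gamma(71, 19).
The posterior predictive for a window of length T is Negative Binomial with variance T·α'·(β'+T)/β'² = 7·71·26/361 = 12922/361.

12922/361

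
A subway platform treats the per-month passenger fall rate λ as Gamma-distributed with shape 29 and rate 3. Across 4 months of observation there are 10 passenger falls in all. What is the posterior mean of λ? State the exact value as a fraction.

39/7

Total count 10 over total exposure 4 months.
By Gamma–Poisson conjugacy, the posterior is Gamma(α + Σx, β + Σt) = Gamma(29 + 10, 3 + 4) = Gamma(39, 7).
Posterior mean = α'/β' = 39/7.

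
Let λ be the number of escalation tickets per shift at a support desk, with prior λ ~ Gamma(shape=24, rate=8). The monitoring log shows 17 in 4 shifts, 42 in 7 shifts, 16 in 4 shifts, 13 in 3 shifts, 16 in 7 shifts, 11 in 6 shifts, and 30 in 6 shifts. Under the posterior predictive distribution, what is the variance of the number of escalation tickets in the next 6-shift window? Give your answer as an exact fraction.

Total count: 17 + 42 + 16 + 13 + 16 + 11 + 30 = 145.
Total exposure: 4 + 7 + 4 + 3 + 7 + 6 + 6 = 37 shifts.
Gamma(α, β) with Poisson data over total exposure Σt gives posterior Gamma(α+Σx, β+Σt) = Gamma(169, 45).
The posterior predictive for a window of length T is Negative Binomial with variance T·α'·(β'+T)/β'² = 6·169·51/2025 = 5746/225.

5746/225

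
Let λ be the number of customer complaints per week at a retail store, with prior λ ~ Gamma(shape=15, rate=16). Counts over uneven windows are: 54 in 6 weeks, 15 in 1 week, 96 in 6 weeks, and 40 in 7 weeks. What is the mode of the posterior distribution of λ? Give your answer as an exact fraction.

Total count: 54 + 15 + 96 + 40 = 205.
Total exposure: 6 + 1 + 6 + 7 = 20 weeks.
Gamma(α, β) with Poisson data over total exposure Σt gives posterior Gamma(α+Σx, β+Σt) = Gamma(220, 36).
Posterior mode = (α'−1)/β' = 219/36 = 73/12.

73/12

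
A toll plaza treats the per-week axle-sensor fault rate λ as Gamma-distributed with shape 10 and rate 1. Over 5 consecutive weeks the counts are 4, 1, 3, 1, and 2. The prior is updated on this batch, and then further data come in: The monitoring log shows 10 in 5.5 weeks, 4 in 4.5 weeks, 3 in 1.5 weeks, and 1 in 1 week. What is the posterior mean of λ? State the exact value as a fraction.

Total count: 4 + 1 + 3 + 1 + 2 = 11.
Total exposure: 5 weeks.
After the first batch: Gamma(10 + 11, 1 + 5) = Gamma(21, 6).
Total count: 10 + 4 + 3 + 1 = 18.
Total exposure: 5.5 + 4.5 + 1.5 + 1 = 12.5 weeks.
After the second batch: Gamma(21 + 18, 6 + 12.5) = Gamma(39, 37/2).
Posterior mean = α'/β' = 39/(37/2) = 78/37.

78/37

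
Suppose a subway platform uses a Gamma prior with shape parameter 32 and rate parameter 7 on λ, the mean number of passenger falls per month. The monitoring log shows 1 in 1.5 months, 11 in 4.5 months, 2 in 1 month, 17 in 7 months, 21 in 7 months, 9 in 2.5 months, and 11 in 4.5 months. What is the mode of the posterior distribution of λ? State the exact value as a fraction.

Total count: 1 + 11 + 2 + 17 + 21 + 9 + 11 = 72.
Total exposure: 1.5 + 4.5 + 1 + 7 + 7 + 2.5 + 4.5 = 28 months.
The Gamma prior is conjugate for the Poisson rate, so λ | data ~ Gamma(32+72, 7+28) = Gamma(104, 35).
Posterior mode = (α'−1)/β' = 103/35.

103/35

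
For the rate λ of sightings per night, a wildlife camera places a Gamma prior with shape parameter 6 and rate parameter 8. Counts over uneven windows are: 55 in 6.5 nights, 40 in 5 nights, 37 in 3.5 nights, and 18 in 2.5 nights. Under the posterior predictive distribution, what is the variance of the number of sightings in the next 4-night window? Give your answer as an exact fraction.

Total count: 55 + 40 + 37 + 18 = 150.
Total exposure: 6.5 + 5 + 3.5 + 2.5 = 17.5 nights.
By Gamma–Poisson conjugacy, the posterior is Gamma(α + Σx, β + Σt) = Gamma(6 + 150, 8 + 17.5) = Gamma(156, 51/2).
The posterior predictive for a window of length T is Negative Binomial with variance T·α'·(β'+T)/β'² = 4·156·(59/2)/(2601/4) = 24544/867.

24544/867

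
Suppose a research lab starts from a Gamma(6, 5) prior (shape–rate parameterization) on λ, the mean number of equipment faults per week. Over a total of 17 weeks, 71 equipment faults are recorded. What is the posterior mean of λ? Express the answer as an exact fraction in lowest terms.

7/2

Total count 71 over total exposure 17 weeks.
By Gamma–Poisson conjugacy, the posterior is Gamma(α + Σx, β + Σt) = Gamma(6 + 71, 5 + 17) = Gamma(77, 22).
Posterior mean = α'/β' = 77/22 = 7/2.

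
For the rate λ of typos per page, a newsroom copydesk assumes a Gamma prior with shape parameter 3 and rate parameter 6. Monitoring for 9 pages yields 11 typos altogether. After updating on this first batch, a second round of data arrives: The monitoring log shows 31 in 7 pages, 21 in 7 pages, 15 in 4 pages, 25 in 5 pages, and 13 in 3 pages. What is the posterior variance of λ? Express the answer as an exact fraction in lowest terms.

Total count 11 over total exposure 9 pages.
After the first batch: Gamma(3 + 11, 6 + 9) = Gamma(14, 15).
Total count: 31 + 21 + 15 + 25 + 13 = 105.
Total exposure: 7 + 7 + 4 + 5 + 3 = 26 pages.
After the second batch: Gamma(14 + 105, 15 + 26) = Gamma(119, 41).
Posterior variance = α'/β'² = 119/1681.

119/1681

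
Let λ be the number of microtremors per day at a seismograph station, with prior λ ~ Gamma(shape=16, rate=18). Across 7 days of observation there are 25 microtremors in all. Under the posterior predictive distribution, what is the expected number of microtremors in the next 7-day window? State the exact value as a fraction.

287/25

Total count 25 over total exposure 7 days.
Gamma(α, β) with Poisson data over total exposure Σt gives posterior Gamma(α+Σx, β+Σt) = Gamma(41, 25).
Predictive mean over a 7-day window = T·E[λ|data] = 7·41/25 = 287/25.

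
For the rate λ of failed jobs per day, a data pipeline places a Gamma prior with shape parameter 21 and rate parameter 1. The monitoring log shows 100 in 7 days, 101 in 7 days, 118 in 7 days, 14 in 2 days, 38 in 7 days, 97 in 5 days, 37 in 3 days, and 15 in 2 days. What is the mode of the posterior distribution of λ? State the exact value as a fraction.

Total count: 100 + 101 + 118 + 14 + 38 + 97 + 37 + 15 = 520.
Total exposure: 7 + 7 + 7 + 2 + 7 + 5 + 3 + 2 = 40 days.
Conjugate update: add total count to the shape and total exposure to the rate, giving Gamma(541, 41).
Posterior mode = (α'−1)/β' = 540/41.

540/41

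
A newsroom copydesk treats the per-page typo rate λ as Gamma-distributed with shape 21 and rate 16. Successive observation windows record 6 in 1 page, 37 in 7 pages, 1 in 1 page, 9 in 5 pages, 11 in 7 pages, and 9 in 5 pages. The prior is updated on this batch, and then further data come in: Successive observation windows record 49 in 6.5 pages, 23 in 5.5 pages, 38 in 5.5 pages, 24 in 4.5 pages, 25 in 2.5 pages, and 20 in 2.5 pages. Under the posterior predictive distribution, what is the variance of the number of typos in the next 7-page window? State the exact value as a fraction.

48412/1587

Total count: 6 + 37 + 1 + 9 + 11 + 9 = 73.
Total exposure: 1 + 7 + 1 + 5 + 7 + 5 = 26 pages.
After the first batch: Gamma(21 + 73, 16 + 26) = Gamma(94, 42).
Total count: 49 + 23 + 38 + 24 + 25 + 20 = 179.
Total exposure: 6.5 + 5.5 + 5.5 + 4.5 + 2.5 + 2.5 = 27 pages.
After the second batch: Gamma(94 + 179, 42 + 27) = Gamma(273, 69).
The posterior predictive for a window of length T is Negative Binomial with variance T·α'·(β'+T)/β'² = 7·273·76/4761 = 48412/1587.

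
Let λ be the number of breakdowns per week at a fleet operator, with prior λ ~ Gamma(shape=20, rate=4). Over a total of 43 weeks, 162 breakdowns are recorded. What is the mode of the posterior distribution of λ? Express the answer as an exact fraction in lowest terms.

181/47

Total count 162 over total exposure 43 weeks.
Conjugate update: add total count to the shape and total exposure to the rate, giving Gamma(182, 47).
Posterior mode = (α'−1)/β' = 181/47.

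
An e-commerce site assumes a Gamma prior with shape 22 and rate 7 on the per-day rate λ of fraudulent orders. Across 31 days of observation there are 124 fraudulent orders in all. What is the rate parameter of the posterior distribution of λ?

Total count 124 over total exposure 31 days.
Conjugate update: add total count to the shape and total exposure to the rate, giving Gamma(146, 38).

38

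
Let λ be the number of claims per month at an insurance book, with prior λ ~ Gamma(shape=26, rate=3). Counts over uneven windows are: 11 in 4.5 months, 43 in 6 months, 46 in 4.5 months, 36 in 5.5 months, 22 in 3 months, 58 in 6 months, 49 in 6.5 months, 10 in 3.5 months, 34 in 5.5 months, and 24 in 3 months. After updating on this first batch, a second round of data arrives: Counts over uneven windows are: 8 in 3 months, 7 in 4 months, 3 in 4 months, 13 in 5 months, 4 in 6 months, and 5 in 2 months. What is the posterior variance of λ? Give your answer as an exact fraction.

Total count: 11 + 43 + 46 + 36 + 22 + 58 + 49 + 10 + 34 + 24 = 333.
Total exposure: 4.5 + 6 + 4.5 + 5.5 + 3 + 6 + 6.5 + 3.5 + 5.5 + 3 = 48 months.
After the first batch: Gamma(26 + 333, 3 + 48) = Gamma(359, 51).
Total count: 8 + 7 + 3 + 13 + 4 + 5 = 40.
Total exposure: 3 + 4 + 4 + 5 + 6 + 2 = 24 months.
After the second batch: Gamma(359 + 40, 51 + 24) = Gamma(399, 75).
Posterior variance = α'/β'² = 399/5625 = 133/1875.

133/1875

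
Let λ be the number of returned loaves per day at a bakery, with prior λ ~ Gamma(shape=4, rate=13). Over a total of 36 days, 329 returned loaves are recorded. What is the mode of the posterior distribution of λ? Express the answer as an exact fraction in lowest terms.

Total count 329 over total exposure 36 days.
Conjugate update: add total count to the shape and total exposure to the rate, giving Gamma(333, 49).
Posterior mode = (α'−1)/β' = 332/49.

332/49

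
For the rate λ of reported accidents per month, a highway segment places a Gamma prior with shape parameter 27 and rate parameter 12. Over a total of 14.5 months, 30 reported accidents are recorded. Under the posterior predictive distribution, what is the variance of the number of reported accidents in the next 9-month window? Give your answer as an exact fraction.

Total count 30 over total exposure 14.5 months.
Posterior: α' = 27 + 30 = 57, β' = 12 + 14.5 = 53/2.
The posterior predictive for a window of length T is Negative Binomial with variance T·α'·(β'+T)/β'² = 9·57·(71/2)/(2809/4) = 72846/2809.

72846/2809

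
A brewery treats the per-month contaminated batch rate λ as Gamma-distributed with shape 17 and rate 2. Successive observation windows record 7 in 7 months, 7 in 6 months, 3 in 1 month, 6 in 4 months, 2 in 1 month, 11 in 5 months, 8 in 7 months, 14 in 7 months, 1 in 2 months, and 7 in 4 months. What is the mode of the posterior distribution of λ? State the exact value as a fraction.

41/23

Total count: 7 + 7 + 3 + 6 + 2 + 11 + 8 + 14 + 1 + 7 = 66.
Total exposure: 7 + 6 + 1 + 4 + 1 + 5 + 7 + 7 + 2 + 4 = 44 months.
Posterior: α' = 17 + 66 = 83, β' = 2 + 44 = 46.
Posterior mode = (α'−1)/β' = 82/46 = 41/23.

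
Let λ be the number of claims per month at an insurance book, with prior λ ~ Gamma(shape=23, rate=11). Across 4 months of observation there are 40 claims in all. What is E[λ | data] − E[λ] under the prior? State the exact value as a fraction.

Total count 40 over total exposure 4 months.
Posterior: α' = 23 + 40 = 63, β' = 11 + 4 = 15.
Posterior mean = 63/15 = 21/5; prior mean = 23/11 = 23/11. Difference = 21/5 − 23/11 = 116/55.

116/55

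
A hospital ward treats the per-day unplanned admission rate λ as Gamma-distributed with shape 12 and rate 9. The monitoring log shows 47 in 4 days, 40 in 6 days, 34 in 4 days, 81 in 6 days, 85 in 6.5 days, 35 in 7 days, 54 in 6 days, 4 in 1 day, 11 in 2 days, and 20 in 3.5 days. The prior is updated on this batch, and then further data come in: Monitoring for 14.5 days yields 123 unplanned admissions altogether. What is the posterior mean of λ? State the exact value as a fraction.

1092/139

Total count: 47 + 40 + 34 + 81 + 85 + 35 + 54 + 4 + 11 + 20 = 411.
Total exposure: 4 + 6 + 4 + 6 + 6.5 + 7 + 6 + 1 + 2 + 3.5 = 46 days.
After the first batch: Gamma(12 + 411, 9 + 46) = Gamma(423, 55).
Total count 123 over total exposure 14.5 days.
After the second batch: Gamma(423 + 123, 55 + 14.5) = Gamma(546, 139/2).
Posterior mean = α'/β' = 546/(139/2) = 1092/139.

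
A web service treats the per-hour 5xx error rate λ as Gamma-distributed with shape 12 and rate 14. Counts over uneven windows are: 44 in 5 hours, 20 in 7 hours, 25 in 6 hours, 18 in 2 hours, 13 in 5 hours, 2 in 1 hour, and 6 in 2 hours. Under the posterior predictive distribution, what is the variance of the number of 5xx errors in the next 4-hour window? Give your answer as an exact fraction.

Total count: 44 + 20 + 25 + 18 + 13 + 2 + 6 = 128.
Total exposure: 5 + 7 + 6 + 2 + 5 + 1 + 2 = 28 hours.
By Gamma–Poisson conjugacy, the posterior is Gamma(α + Σx, β + Σt) = Gamma(12 + 128, 14 + 28) = Gamma(140, 42).
The posterior predictive for a window of length T is Negative Binomial with variance T·α'·(β'+T)/β'² = 4·140·46/1764 = 920/63.

920/63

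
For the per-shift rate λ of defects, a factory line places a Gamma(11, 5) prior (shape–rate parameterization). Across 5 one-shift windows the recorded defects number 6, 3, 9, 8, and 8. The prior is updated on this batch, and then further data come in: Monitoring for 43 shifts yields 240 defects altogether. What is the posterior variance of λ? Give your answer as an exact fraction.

Total count: 6 + 3 + 9 + 8 + 8 = 34.
Total exposure: 5 shifts.
After the first batch: Gamma(11 + 34, 5 + 5) = Gamma(45, 10).
Total count 240 over total exposure 43 shifts.
After the second batch: Gamma(45 + 240, 10 + 43) = Gamma(285, 53).
Posterior variance = α'/β'² = 285/2809.

285/2809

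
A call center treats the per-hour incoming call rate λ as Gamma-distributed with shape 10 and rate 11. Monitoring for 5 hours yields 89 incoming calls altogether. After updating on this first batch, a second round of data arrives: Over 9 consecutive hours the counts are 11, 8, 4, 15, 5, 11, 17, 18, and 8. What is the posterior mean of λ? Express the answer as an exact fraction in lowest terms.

Total count 89 over total exposure 5 hours.
After the first batch: Gamma(10 + 89, 11 + 5) = Gamma(99, 16).
Total count: 11 + 8 + 4 + 15 + 5 + 11 + 17 + 18 + 8 = 97.
Total exposure: 9 hours.
After the second batch: Gamma(99 + 97, 16 + 9) = Gamma(196, 25).
Posterior mean = α'/β' = 196/25.

196/25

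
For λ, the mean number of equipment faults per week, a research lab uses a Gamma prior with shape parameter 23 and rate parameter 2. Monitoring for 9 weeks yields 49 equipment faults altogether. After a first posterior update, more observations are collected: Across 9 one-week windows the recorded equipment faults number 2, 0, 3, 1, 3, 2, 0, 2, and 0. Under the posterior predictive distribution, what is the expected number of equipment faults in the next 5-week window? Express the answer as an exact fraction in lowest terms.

85/4

Total count 49 over total exposure 9 weeks.
After the first batch: Gamma(23 + 49, 2 + 9) = Gamma(72, 11).
Total count: 2 + 0 + 3 + 1 + 3 + 2 + 0 + 2 + 0 = 13.
Total exposure: 9 weeks.
After the second batch: Gamma(72 + 13, 11 + 9) = Gamma(85, 20).
Predictive mean over a 5-week window = T·E[λ|data] = 5·85/20 = 85/4.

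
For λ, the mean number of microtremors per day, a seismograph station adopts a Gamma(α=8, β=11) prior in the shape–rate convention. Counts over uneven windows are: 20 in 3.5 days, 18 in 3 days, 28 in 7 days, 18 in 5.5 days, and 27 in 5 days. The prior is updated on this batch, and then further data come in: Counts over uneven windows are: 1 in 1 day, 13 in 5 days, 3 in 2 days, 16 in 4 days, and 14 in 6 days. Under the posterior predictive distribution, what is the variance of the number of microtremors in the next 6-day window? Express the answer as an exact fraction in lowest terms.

Total count: 20 + 18 + 28 + 18 + 27 = 111.
Total exposure: 3.5 + 3 + 7 + 5.5 + 5 = 24 days.
After the first batch: Gamma(8 + 111, 11 + 24) = Gamma(119, 35).
Total count: 1 + 13 + 3 + 16 + 14 = 47.
Total exposure: 1 + 5 + 2 + 4 + 6 = 18 days.
After the second batch: Gamma(119 + 47, 35 + 18) = Gamma(166, 53).
The posterior predictive for a window of length T is Negative Binomial with variance T·α'·(β'+T)/β'² = 6·166·59/2809 = 58764/2809.

58764/2809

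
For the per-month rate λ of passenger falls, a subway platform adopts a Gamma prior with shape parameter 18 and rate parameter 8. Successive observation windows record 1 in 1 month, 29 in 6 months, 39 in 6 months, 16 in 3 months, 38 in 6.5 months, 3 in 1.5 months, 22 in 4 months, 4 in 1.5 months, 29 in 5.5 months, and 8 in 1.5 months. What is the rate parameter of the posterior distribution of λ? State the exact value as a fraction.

Total count: 1 + 29 + 39 + 16 + 38 + 3 + 22 + 4 + 29 + 8 = 189.
Total exposure: 1 + 6 + 6 + 3 + 6.5 + 1.5 + 4 + 1.5 + 5.5 + 1.5 = 36.5 months.
Gamma(α, β) with Poisson data over total exposure Σt gives posterior Gamma(α+Σx, β+Σt) = Gamma(207, 89/2).

89/2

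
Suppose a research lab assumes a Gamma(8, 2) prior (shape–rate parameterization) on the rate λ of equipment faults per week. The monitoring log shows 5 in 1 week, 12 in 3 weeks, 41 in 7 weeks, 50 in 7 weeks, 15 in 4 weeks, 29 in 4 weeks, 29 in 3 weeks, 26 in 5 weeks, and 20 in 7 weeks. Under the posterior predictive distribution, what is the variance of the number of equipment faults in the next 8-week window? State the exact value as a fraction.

95880/1849

Total count: 5 + 12 + 41 + 50 + 15 + 29 + 29 + 26 + 20 = 227.
Total exposure: 1 + 3 + 7 + 7 + 4 + 4 + 3 + 5 + 7 = 41 weeks.
Gamma(α, β) with Poisson data over total exposure Σt gives posterior Gamma(α+Σx, β+Σt) = Gamma(235, 43).
The posterior predictive for a window of length T is Negative Binomial with variance T·α'·(β'+T)/β'² = 8·235·51/1849 = 95880/1849.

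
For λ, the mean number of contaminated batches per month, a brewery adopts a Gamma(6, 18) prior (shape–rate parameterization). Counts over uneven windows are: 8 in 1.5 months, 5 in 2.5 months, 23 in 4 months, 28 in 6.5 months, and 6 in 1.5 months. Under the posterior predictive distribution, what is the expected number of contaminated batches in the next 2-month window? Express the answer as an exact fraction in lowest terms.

76/17

Total count: 8 + 5 + 23 + 28 + 6 = 70.
Total exposure: 1.5 + 2.5 + 4 + 6.5 + 1.5 = 16 months.
Gamma(α, β) with Poisson data over total exposure Σt gives posterior Gamma(α+Σx, β+Σt) = Gamma(76, 34).
Predictive mean over a 2-month window = T·E[λ|data] = 2·76/34 = 76/17.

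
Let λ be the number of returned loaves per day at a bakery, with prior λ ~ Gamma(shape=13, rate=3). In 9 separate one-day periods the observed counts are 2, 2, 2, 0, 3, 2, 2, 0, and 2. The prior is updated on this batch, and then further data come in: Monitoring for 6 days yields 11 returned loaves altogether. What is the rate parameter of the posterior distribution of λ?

18

Total count: 2 + 2 + 2 + 0 + 3 + 2 + 2 + 0 + 2 = 15.
Total exposure: 9 days.
After the first batch: Gamma(13 + 15, 3 + 9) = Gamma(28, 12).
Total count 11 over total exposure 6 days.
After the second batch: Gamma(28 + 11, 12 + 6) = Gamma(39, 18).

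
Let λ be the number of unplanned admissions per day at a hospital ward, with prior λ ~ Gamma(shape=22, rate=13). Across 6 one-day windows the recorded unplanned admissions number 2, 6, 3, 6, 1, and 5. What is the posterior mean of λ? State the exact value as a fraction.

Total count: 2 + 6 + 3 + 6 + 1 + 5 = 23.
Total exposure: 6 days.
Gamma(α, β) with Poisson data over total exposure Σt gives posterior Gamma(α+Σx, β+Σt) = Gamma(45, 19).
Posterior mean = α'/β' = 45/19.

45/19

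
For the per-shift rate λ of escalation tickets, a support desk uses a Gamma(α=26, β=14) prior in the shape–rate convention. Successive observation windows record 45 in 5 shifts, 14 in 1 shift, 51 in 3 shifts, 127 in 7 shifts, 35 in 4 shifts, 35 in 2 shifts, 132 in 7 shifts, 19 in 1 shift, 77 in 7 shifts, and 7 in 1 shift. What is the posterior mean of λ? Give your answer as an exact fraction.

142/13

Total count: 45 + 14 + 51 + 127 + 35 + 35 + 132 + 19 + 77 + 7 = 542.
Total exposure: 5 + 1 + 3 + 7 + 4 + 2 + 7 + 1 + 7 + 1 = 38 shifts.
The Gamma prior is conjugate for the Poisson rate, so λ | data ~ Gamma(26+542, 14+38) = Gamma(568, 52).
Posterior mean = α'/β' = 568/52 = 142/13.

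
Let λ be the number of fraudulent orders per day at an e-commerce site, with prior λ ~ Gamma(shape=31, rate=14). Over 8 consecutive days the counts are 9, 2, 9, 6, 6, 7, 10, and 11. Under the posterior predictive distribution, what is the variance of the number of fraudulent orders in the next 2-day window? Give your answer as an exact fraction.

1092/121

Total count: 9 + 2 + 9 + 6 + 6 + 7 + 10 + 11 = 60.
Total exposure: 8 days.
Gamma(α, β) with Poisson data over total exposure Σt gives posterior Gamma(α+Σx, β+Σt) = Gamma(91, 22).
The posterior predictive for a window of length T is Negative Binomial with variance T·α'·(β'+T)/β'² = 2·91·24/484 = 1092/121.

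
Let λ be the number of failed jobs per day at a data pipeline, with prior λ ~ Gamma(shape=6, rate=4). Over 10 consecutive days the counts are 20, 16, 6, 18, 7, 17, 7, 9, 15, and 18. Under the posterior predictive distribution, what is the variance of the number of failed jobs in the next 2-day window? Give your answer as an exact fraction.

Total count: 20 + 16 + 6 + 18 + 7 + 17 + 7 + 9 + 15 + 18 = 133.
Total exposure: 10 days.
Conjugate update: add total count to the shape and total exposure to the rate, giving Gamma(139, 14).
The posterior predictive for a window of length T is Negative Binomial with variance T·α'·(β'+T)/β'² = 2·139·16/196 = 1112/49.

1112/49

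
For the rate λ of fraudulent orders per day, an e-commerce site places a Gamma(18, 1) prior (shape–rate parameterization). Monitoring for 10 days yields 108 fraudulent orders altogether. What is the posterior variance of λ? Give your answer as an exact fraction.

126/121

Total count 108 over total exposure 10 days.
The Gamma prior is conjugate for the Poisson rate, so λ | data ~ Gamma(18+108, 1+10) = Gamma(126, 11).
Posterior variance = α'/β'² = 126/121.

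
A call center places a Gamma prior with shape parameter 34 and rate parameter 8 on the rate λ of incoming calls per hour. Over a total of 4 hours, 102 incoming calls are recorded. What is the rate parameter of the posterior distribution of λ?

12

Total count 102 over total exposure 4 hours.
Gamma(α, β) with Poisson data over total exposure Σt gives posterior Gamma(α+Σx, β+Σt) = Gamma(136, 12).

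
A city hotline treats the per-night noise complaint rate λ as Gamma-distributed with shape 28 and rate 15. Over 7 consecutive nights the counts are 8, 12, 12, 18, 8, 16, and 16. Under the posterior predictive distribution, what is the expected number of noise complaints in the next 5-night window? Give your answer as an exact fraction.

295/11

Total count: 8 + 12 + 12 + 18 + 8 + 16 + 16 = 90.
Total exposure: 7 nights.
The Gamma prior is conjugate for the Poisson rate, so λ | data ~ Gamma(28+90, 15+7) = Gamma(118, 22).
Predictive mean over a 5-night window = T·E[λ|data] = 5·118/22 = 295/11.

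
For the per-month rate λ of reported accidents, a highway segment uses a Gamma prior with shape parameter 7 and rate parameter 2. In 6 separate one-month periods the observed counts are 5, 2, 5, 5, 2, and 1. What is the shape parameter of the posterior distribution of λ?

27

Total count: 5 + 2 + 5 + 5 + 2 + 1 = 20.
Total exposure: 6 months.
By Gamma–Poisson conjugacy, the posterior is Gamma(α + Σx, β + Σt) = Gamma(7 + 20, 2 + 6) = Gamma(27, 8).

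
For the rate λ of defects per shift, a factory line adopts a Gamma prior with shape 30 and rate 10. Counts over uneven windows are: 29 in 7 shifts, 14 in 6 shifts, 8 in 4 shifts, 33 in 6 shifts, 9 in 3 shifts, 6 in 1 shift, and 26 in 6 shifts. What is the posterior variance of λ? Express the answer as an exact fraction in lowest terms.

Total count: 29 + 14 + 8 + 33 + 9 + 6 + 26 = 125.
Total exposure: 7 + 6 + 4 + 6 + 3 + 1 + 6 = 33 shifts.
Posterior: α' = 30 + 125 = 155, β' = 10 + 33 = 43.
Posterior variance = α'/β'² = 155/1849.

155/1849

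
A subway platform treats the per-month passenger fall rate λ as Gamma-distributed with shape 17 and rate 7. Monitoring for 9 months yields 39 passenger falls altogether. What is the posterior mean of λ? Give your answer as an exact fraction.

7/2

Total count 39 over total exposure 9 months.
Gamma(α, β) with Poisson data over total exposure Σt gives posterior Gamma(α+Σx, β+Σt) = Gamma(56, 16).
Posterior mean = α'/β' = 56/16 = 7/2.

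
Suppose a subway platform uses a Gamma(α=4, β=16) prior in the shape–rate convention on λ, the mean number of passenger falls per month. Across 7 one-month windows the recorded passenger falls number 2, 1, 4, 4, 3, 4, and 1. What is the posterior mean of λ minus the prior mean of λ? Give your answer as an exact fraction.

Total count: 2 + 1 + 4 + 4 + 3 + 4 + 1 = 19.
Total exposure: 7 months.
Gamma(α, β) with Poisson data over total exposure Σt gives posterior Gamma(α+Σx, β+Σt) = Gamma(23, 23).
Posterior mean = 23/23 = 1; prior mean = 4/16 = 1/4. Difference = 1 − 1/4 = 3/4.

3/4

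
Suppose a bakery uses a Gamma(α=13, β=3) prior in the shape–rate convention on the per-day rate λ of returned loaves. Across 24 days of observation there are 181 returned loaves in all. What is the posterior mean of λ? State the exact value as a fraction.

Total count 181 over total exposure 24 days.
By Gamma–Poisson conjugacy, the posterior is Gamma(α + Σx, β + Σt) = Gamma(13 + 181, 3 + 24) = Gamma(194, 27).
Posterior mean = α'/β' = 194/27.

194/27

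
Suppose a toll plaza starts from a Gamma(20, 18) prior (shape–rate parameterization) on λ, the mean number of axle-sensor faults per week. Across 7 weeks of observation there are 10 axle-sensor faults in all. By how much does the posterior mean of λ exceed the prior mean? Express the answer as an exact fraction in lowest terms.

Total count 10 over total exposure 7 weeks.
Posterior: α' = 20 + 10 = 30, β' = 18 + 7 = 25.
Posterior mean = 30/25 = 6/5; prior mean = 20/18 = 10/9. Difference = 6/5 − 10/9 = 4/45.

4/45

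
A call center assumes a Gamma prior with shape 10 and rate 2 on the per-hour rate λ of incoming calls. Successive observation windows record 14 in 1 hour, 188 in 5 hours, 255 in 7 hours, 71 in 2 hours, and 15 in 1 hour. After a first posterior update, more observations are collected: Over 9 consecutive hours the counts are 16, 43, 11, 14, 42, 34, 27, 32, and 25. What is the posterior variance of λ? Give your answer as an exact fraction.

797/729

Total count: 14 + 188 + 255 + 71 + 15 = 543.
Total exposure: 1 + 5 + 7 + 2 + 1 = 16 hours.
After the first batch: Gamma(10 + 543, 2 + 16) = Gamma(553, 18).
Total count: 16 + 43 + 11 + 14 + 42 + 34 + 27 + 32 + 25 = 244.
Total exposure: 9 hours.
After the second batch: Gamma(553 + 244, 18 + 9) = Gamma(797, 27).
Posterior variance = α'/β'² = 797/729.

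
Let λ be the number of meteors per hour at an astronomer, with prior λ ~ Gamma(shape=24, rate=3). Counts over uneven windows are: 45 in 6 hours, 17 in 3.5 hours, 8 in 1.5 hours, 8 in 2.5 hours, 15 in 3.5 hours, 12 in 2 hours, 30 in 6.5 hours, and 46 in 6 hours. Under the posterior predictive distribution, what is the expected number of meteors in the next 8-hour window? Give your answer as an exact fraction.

Total count: 45 + 17 + 8 + 8 + 15 + 12 + 30 + 46 = 181.
Total exposure: 6 + 3.5 + 1.5 + 2.5 + 3.5 + 2 + 6.5 + 6 = 31.5 hours.
The Gamma prior is conjugate for the Poisson rate, so λ | data ~ Gamma(24+181, 3+31.5) = Gamma(205, 69/2).
Predictive mean over an 8-hour window = T·E[λ|data] = 8·205/(69/2) = 3280/69.

3280/69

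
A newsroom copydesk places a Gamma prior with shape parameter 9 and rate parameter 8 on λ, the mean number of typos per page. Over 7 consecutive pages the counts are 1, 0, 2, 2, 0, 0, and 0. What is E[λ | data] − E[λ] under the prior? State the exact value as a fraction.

Total count: 1 + 0 + 2 + 2 + 0 + 0 + 0 = 5.
Total exposure: 7 pages.
The Gamma prior is conjugate for the Poisson rate, so λ | data ~ Gamma(9+5, 8+7) = Gamma(14, 15).
Posterior mean = 14/15 = 14/15; prior mean = 9/8 = 9/8. Difference = 14/15 − 9/8 = -23/120.

-23/120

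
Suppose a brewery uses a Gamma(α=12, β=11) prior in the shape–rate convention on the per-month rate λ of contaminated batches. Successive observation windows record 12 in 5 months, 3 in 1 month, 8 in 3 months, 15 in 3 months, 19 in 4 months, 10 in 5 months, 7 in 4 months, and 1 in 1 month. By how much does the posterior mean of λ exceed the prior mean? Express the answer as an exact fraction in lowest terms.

513/407

Total count: 12 + 3 + 8 + 15 + 19 + 10 + 7 + 1 = 75.
Total exposure: 5 + 1 + 3 + 3 + 4 + 5 + 4 + 1 = 26 months.
The Gamma prior is conjugate for the Poisson rate, so λ | data ~ Gamma(12+75, 11+26) = Gamma(87, 37).
Posterior mean = 87/37 = 87/37; prior mean = 12/11 = 12/11. Difference = 87/37 − 12/11 = 513/407.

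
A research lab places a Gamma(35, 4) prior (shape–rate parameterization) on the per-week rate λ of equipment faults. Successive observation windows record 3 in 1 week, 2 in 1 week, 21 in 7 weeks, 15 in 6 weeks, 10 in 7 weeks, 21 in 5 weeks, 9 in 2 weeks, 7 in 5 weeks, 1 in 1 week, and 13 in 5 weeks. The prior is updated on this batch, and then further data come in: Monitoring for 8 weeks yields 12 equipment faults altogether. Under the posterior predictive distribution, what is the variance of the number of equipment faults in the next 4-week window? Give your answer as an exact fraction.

2086/169

Total count: 3 + 2 + 21 + 15 + 10 + 21 + 9 + 7 + 1 + 13 = 102.
Total exposure: 1 + 1 + 7 + 6 + 7 + 5 + 2 + 5 + 1 + 5 = 40 weeks.
After the first batch: Gamma(35 + 102, 4 + 40) = Gamma(137, 44).
Total count 12 over total exposure 8 weeks.
After the second batch: Gamma(137 + 12, 44 + 8) = Gamma(149, 52).
The posterior predictive for a window of length T is Negative Binomial with variance T·α'·(β'+T)/β'² = 4·149·56/2704 = 2086/169.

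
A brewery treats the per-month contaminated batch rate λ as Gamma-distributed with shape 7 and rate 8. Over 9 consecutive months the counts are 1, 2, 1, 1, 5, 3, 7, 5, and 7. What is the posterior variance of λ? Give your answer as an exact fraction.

Total count: 1 + 2 + 1 + 1 + 5 + 3 + 7 + 5 + 7 = 32.
Total exposure: 9 months.
Gamma(α, β) with Poisson data over total exposure Σt gives posterior Gamma(α+Σx, β+Σt) = Gamma(39, 17).
Posterior variance = α'/β'² = 39/289.

39/289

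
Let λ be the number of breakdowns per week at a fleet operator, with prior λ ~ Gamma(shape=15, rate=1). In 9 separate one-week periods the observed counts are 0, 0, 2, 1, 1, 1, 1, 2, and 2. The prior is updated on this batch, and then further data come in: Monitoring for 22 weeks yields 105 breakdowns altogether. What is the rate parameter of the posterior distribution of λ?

Total count: 0 + 0 + 2 + 1 + 1 + 1 + 1 + 2 + 2 = 10.
Total exposure: 9 weeks.
After the first batch: Gamma(15 + 10, 1 + 9) = Gamma(25, 10).
Total count 105 over total exposure 22 weeks.
After the second batch: Gamma(25 + 105, 10 + 22) = Gamma(130, 32).

32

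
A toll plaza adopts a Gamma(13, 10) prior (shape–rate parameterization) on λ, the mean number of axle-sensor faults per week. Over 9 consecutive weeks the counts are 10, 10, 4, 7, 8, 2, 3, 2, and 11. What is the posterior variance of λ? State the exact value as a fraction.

70/361

Total count: 10 + 10 + 4 + 7 + 8 + 2 + 3 + 2 + 11 = 57.
Total exposure: 9 weeks.
The Gamma prior is conjugate for the Poisson rate, so λ | data ~ Gamma(13+57, 10+9) = Gamma(70, 19).
Posterior variance = α'/β'² = 70/361.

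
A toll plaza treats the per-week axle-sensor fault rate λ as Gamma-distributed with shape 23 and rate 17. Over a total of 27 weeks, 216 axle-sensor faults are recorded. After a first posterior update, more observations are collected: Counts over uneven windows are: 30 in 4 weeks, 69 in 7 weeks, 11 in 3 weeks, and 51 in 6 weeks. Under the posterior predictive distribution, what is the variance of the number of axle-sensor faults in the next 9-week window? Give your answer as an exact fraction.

16425/256

Total count 216 over total exposure 27 weeks.
After the first batch: Gamma(23 + 216, 17 + 27) = Gamma(239, 44).
Total count: 30 + 69 + 11 + 51 = 161.
Total exposure: 4 + 7 + 3 + 6 = 20 weeks.
After the second batch: Gamma(239 + 161, 44 + 20) = Gamma(400, 64).
The posterior predictive for a window of length T is Negative Binomial with variance T·α'·(β'+T)/β'² = 9·400·73/4096 = 16425/256.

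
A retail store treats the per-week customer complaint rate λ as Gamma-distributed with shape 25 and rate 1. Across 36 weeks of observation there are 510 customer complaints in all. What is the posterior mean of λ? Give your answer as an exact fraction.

Total count 510 over total exposure 36 weeks.
Conjugate update: add total count to the shape and total exposure to the rate, giving Gamma(535, 37).
Posterior mean = α'/β' = 535/37.

535/37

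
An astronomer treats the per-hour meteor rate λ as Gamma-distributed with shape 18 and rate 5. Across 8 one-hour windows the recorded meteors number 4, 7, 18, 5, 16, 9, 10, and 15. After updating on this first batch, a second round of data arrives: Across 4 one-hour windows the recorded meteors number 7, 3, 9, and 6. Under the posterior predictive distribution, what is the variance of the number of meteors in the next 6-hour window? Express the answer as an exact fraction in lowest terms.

17526/289

Total count: 4 + 7 + 18 + 5 + 16 + 9 + 10 + 15 = 84.
Total exposure: 8 hours.
After the first batch: Gamma(18 + 84, 5 + 8) = Gamma(102, 13).
Total count: 7 + 3 + 9 + 6 = 25.
Total exposure: 4 hours.
After the second batch: Gamma(102 + 25, 13 + 4) = Gamma(127, 17).
The posterior predictive for a window of length T is Negative Binomial with variance T·α'·(β'+T)/β'² = 6·127·23/289 = 17526/289.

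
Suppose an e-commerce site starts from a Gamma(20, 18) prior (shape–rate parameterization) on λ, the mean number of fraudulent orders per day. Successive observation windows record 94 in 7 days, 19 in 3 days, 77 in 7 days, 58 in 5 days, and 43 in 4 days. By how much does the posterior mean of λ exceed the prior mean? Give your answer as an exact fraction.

Total count: 94 + 19 + 77 + 58 + 43 = 291.
Total exposure: 7 + 3 + 7 + 5 + 4 = 26 days.
Conjugate update: add total count to the shape and total exposure to the rate, giving Gamma(311, 44).
Posterior mean = 311/44 = 311/44; prior mean = 20/18 = 10/9. Difference = 311/44 − 10/9 = 2359/396.

2359/396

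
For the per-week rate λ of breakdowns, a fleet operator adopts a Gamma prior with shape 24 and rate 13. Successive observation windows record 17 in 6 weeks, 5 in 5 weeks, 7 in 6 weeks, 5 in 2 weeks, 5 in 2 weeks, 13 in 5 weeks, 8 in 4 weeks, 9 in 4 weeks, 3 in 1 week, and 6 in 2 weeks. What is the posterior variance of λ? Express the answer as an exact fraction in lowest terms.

Total count: 17 + 5 + 7 + 5 + 5 + 13 + 8 + 9 + 3 + 6 = 78.
Total exposure: 6 + 5 + 6 + 2 + 2 + 5 + 4 + 4 + 1 + 2 = 37 weeks.
By Gamma–Poisson conjugacy, the posterior is Gamma(α + Σx, β + Σt) = Gamma(24 + 78, 13 + 37) = Gamma(102, 50).
Posterior variance = α'/β'² = 102/2500 = 51/1250.

51/1250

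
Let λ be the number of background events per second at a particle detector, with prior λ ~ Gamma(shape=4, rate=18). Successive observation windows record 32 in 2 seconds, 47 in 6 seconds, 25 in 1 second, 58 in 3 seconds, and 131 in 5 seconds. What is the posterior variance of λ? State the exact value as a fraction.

Total count: 32 + 47 + 25 + 58 + 131 = 293.
Total exposure: 2 + 6 + 1 + 3 + 5 = 17 seconds.
The Gamma prior is conjugate for the Poisson rate, so λ | data ~ Gamma(4+293, 18+17) = Gamma(297, 35).
Posterior variance = α'/β'² = 297/1225.

297/1225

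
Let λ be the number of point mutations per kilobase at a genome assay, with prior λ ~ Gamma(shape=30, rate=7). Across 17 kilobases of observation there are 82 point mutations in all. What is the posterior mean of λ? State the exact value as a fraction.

14/3

Total count 82 over total exposure 17 kilobases.
By Gamma–Poisson conjugacy, the posterior is Gamma(α + Σx, β + Σt) = Gamma(30 + 82, 7 + 17) = Gamma(112, 24).
Posterior mean = α'/β' = 112/24 = 14/3.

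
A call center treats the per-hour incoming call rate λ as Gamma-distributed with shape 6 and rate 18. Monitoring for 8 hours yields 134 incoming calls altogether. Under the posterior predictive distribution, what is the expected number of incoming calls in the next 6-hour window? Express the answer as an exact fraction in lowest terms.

420/13

Total count 134 over total exposure 8 hours.
By Gamma–Poisson conjugacy, the posterior is Gamma(α + Σx, β + Σt) = Gamma(6 + 134, 18 + 8) = Gamma(140, 26).
Predictive mean over a 6-hour window = T·E[λ|data] = 6·140/26 = 420/13.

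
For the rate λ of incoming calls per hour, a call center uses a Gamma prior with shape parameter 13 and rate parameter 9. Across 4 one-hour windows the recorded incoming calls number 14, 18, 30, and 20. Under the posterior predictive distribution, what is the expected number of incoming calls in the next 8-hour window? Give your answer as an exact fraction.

760/13

Total count: 14 + 18 + 30 + 20 = 82.
Total exposure: 4 hours.
By Gamma–Poisson conjugacy, the posterior is Gamma(α + Σx, β + Σt) = Gamma(13 + 82, 9 + 4) = Gamma(95, 13).
Predictive mean over an 8-hour window = T·E[λ|data] = 8·95/13 = 760/13.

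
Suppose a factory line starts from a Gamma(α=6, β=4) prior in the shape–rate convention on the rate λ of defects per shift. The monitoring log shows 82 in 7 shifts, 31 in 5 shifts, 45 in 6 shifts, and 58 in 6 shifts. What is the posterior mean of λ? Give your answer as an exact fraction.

Total count: 82 + 31 + 45 + 58 = 216.
Total exposure: 7 + 5 + 6 + 6 = 24 shifts.
Posterior: α' = 6 + 216 = 222, β' = 4 + 24 = 28.
Posterior mean = α'/β' = 222/28 = 111/14.

111/14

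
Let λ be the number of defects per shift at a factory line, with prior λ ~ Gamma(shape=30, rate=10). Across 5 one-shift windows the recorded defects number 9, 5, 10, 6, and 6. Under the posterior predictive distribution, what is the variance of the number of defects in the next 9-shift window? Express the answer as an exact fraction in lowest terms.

Total count: 9 + 5 + 10 + 6 + 6 = 36.
Total exposure: 5 shifts.
Gamma(α, β) with Poisson data over total exposure Σt gives posterior Gamma(α+Σx, β+Σt) = Gamma(66, 15).
The posterior predictive for a window of length T is Negative Binomial with variance T·α'·(β'+T)/β'² = 9·66·24/225 = 1584/25.

1584/25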